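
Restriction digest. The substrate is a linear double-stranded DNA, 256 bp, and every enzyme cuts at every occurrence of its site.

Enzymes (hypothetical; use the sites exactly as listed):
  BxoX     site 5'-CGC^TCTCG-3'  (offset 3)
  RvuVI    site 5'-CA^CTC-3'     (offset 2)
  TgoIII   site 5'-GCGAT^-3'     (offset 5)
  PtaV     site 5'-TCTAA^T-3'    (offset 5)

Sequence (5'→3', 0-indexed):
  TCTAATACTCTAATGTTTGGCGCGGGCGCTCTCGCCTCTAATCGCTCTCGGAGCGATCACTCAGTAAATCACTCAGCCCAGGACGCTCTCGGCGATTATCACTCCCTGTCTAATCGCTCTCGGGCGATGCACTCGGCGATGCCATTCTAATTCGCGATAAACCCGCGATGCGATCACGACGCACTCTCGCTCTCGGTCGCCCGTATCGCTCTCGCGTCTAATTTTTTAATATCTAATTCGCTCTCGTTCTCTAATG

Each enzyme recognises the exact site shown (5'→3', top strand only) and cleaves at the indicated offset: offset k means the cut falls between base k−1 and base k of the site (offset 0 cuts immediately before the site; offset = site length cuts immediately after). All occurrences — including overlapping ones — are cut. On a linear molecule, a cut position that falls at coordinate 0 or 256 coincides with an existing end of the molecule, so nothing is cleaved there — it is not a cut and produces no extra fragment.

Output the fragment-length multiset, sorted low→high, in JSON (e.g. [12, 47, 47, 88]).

Site scan:
  BxoX CGCTCTCG/3: at [26, 42, 83, 114, 187, 206, 238] ⇒ [29, 45, 86, 117, 190, 209, 241]
  RvuVI CACTC/2: at [57, 69, 99, 129, 181] ⇒ [59, 71, 101, 131, 183]
  TgoIII GCGAT/5: at [52, 91, 123, 135, 153, 164, 169] ⇒ [57, 96, 128, 140, 158, 169, 174]
  PtaV TCTAAT/5: at [0, 8, 36, 108, 145, 216, 231, 249] ⇒ [5, 13, 41, 113, 150, 221, 236, 254]

All cut coordinates (distinct, sorted): [5, 13, 29, 41, 45, 57, 59, 71, 86, 96, 101, 113, 117, 128, 131, 140, 150, 158, 169, 174, 183, 190, 209, 221, 236, 241, 254]

Fragments:
  [0,5): 5 bp
  [5,13): 8 bp
  [13,29): 16 bp
  [29,41): 12 bp
  [41,45): 4 bp
  [45,57): 12 bp
  [57,59): 2 bp
  [59,71): 12 bp
  [71,86): 15 bp
  [86,96): 10 bp
  [96,101): 5 bp
  [101,113): 12 bp
  [113,117): 4 bp
  [117,128): 11 bp
  [128,131): 3 bp
  [131,140): 9 bp
  [140,150): 10 bp
  [150,158): 8 bp
  [158,169): 11 bp
  [169,174): 5 bp
  [174,183): 9 bp
  [183,190): 7 bp
  [190,209): 19 bp
  [209,221): 12 bp
  [221,236): 15 bp
  [236,241): 5 bp
  [241,254): 13 bp
  [254,256): 2 bp

[2,2,3,4,4,5,5,5,5,7,8,8,9,9,10,10,11,11,12,12,12,12,12,13,15,15,16,19]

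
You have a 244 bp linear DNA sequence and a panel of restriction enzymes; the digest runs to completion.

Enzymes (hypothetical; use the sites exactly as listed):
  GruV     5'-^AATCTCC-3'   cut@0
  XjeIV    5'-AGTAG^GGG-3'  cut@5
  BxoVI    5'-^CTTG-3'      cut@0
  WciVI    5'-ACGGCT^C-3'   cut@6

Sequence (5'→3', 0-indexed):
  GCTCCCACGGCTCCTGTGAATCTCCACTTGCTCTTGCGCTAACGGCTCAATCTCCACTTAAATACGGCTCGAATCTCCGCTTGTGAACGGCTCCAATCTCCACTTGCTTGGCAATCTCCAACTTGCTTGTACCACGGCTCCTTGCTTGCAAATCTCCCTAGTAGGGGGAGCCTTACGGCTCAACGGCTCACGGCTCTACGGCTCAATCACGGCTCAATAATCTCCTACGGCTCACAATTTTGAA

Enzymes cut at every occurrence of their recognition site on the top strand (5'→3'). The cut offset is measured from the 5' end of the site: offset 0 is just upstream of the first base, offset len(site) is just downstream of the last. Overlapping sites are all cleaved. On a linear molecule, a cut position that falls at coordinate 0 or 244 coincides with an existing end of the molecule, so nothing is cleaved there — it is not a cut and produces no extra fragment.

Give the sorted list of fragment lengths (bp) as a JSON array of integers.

Per-enzyme occurrences:
  GruV AATCTCC/0: at [18, 48, 71, 94, 112, 150, 218] ⇒ [18, 48, 71, 94, 112, 150, 218]
  XjeIV AGTAGGGG/5: at [159] ⇒ [164]
  BxoVI CTTG/0: at [26, 32, 79, 102, 106, 121, 125, 140, 144] ⇒ [26, 32, 79, 102, 106, 121, 125, 140, 144]
  WciVI ACGGCTC/6: at [6, 41, 63, 86, 133, 174, 182, 189, 197, 208, 226] ⇒ [12, 47, 69, 92, 139, 180, 188, 195, 203, 214, 232]

Pooled cuts: [12, 18, 26, 32, 47, 48, 69, 71, 79, 92, 94, 102, 106, 112, 121, 125, 139, 140, 144, 150, 164, 180, 188, 195, 203, 214, 218, 232]

Fragments:
  [0,12): 12 bp
  [12,18): 6 bp
  [18,26): 8 bp
  [26,32): 6 bp
  [32,47): 15 bp
  [47,48): 1 bp
  [48,69): 21 bp
  [69,71): 2 bp
  [71,79): 8 bp
  [79,92): 13 bp
  [92,94): 2 bp
  [94,102): 8 bp
  [102,106): 4 bp
  [106,112): 6 bp
  [112,121): 9 bp
  [121,125): 4 bp
  [125,139): 14 bp
  [139,140): 1 bp
  [140,144): 4 bp
  [144,150): 6 bp
  [150,164): 14 bp
  [164,180): 16 bp
  [180,188): 8 bp
  [188,195): 7 bp
  [195,203): 8 bp
  [203,214): 11 bp
  [214,218): 4 bp
  [218,232): 14 bp
  [232,244): 12 bp

[1,1,2,2,4,4,4,4,6,6,6,6,7,8,8,8,8,8,9,11,12,12,13,14,14,14,15,16,21]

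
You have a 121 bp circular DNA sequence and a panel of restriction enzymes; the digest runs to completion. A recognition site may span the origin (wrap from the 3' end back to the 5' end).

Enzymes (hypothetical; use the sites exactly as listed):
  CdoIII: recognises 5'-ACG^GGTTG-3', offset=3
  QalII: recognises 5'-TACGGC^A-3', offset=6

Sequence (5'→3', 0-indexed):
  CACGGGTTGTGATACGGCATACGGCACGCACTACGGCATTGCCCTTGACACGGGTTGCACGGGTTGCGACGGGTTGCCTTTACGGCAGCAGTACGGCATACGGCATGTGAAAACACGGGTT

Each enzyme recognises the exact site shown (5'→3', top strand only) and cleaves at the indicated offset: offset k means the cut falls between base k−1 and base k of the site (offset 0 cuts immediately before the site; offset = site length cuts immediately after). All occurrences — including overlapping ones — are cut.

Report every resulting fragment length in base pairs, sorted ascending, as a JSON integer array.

Scan for sites:
  CdoIII ACGGGTTG/3: at [1, 49, 58, 68] ⇒ [4, 52, 61, 71]
  QalII TACGGCA/6: at [12, 19, 31, 80, 91, 98] ⇒ [18, 25, 37, 86, 97, 104]

Pooled cuts: [4, 18, 25, 37, 52, 61, 71, 86, 97, 104]

Fragment lengths:
  4→18: 14 bp
  18→25: 7 bp
  25→37: 12 bp
  37→52: 15 bp
  52→61: 9 bp
  61→71: 10 bp
  71→86: 15 bp
  86→97: 11 bp
  97→104: 7 bp
  104→4 (wrap): 121-104+4 = 21 bp

[7,7,9,10,11,12,14,15,15,21]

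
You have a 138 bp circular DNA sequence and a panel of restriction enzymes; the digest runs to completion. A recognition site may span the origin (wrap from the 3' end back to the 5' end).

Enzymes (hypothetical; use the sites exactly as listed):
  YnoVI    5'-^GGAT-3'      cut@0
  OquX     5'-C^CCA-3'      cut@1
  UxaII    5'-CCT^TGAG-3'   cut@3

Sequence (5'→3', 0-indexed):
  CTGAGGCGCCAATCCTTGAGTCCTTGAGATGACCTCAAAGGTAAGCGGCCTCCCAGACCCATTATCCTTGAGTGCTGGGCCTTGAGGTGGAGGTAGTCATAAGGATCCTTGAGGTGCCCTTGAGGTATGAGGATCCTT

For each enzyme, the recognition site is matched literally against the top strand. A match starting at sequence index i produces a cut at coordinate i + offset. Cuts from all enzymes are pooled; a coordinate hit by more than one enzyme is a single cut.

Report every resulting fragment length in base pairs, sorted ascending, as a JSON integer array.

Site scan:
  YnoVI GGAT/0: at [102, 130] ⇒ [102, 130]
  OquX CCCA/1: at [51, 57] ⇒ [52, 58]
  UxaII CCTTGAG/3: at [13, 21, 65, 79, 106, 117] ⇒ [16, 24, 68, 82, 109, 120]

All cut coordinates (distinct, sorted): [16, 24, 52, 58, 68, 82, 102, 109, 120, 130]

Fragment lengths:
  16→24: 8 bp
  24→52: 28 bp
  52→58: 6 bp
  58→68: 10 bp
  68→82: 14 bp
  82→102: 20 bp
  102→109: 7 bp
  109→120: 11 bp
  120→130: 10 bp
  130→16 (wrap): 138-130+16 = 24 bp

[6,7,8,10,10,11,14,20,24,28]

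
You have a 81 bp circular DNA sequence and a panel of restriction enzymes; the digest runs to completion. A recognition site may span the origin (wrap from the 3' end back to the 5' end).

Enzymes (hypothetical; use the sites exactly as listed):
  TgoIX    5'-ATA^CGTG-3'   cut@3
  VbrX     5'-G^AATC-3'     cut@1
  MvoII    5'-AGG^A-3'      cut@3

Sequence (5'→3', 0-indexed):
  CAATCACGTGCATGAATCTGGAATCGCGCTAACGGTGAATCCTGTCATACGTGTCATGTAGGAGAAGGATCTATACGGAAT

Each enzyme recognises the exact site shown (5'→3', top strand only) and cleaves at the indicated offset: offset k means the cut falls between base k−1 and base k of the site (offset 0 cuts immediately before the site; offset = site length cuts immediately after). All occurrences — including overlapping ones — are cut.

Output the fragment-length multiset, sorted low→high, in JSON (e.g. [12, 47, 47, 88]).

Per-enzyme occurrences:
  TgoIX ATACGTG/3: at [46] ⇒ [49]
  VbrX GAATC/1: at [13, 20, 36, 77] ⇒ [14, 21, 37, 78]
  MvoII AGGA/3: at [59, 65] ⇒ [62, 68]

All cut coordinates (distinct, sorted): [14, 21, 37, 49, 62, 68, 78]

Fragment lengths:
  14→21: 7 bp
  21→37: 16 bp
  37→49: 12 bp
  49→62: 13 bp
  62→68: 6 bp
  68→78: 10 bp
  78→14 (wrap): 81-78+14 = 17 bp

[6,7,10,12,13,16,17]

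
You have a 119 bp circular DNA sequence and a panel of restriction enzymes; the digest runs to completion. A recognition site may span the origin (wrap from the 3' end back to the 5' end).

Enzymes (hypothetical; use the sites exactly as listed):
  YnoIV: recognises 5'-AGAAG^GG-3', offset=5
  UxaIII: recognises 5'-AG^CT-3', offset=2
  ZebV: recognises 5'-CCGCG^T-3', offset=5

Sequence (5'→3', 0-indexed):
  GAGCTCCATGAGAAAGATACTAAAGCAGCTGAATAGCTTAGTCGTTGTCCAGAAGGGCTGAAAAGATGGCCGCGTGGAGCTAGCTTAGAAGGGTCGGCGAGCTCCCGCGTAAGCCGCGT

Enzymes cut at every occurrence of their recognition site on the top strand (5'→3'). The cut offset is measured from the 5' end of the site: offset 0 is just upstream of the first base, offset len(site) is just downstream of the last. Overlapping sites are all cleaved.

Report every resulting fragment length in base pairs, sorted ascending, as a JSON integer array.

Scan for sites:
  YnoIV AGAAGGG/5: at [50, 86] ⇒ [55, 91]
  UxaIII AGCT/2: at [1, 26, 34, 77, 81, 99] ⇒ [3, 28, 36, 79, 83, 101]
  ZebV CCGCGT/5: at [69, 104, 113] ⇒ [74, 109, 118]

Pooled cuts: [3, 28, 36, 55, 74, 79, 83, 91, 101, 109, 118]

Fragment lengths:
  3→28: 25 bp
  28→36: 8 bp
  36→55: 19 bp
  55→74: 19 bp
  74→79: 5 bp
  79→83: 4 bp
  83→91: 8 bp
  91→101: 10 bp
  101→109: 8 bp
  109→118: 9 bp
  118→3 (wrap): 119-118+3 = 4 bp

[4,4,5,8,8,8,9,10,19,19,25]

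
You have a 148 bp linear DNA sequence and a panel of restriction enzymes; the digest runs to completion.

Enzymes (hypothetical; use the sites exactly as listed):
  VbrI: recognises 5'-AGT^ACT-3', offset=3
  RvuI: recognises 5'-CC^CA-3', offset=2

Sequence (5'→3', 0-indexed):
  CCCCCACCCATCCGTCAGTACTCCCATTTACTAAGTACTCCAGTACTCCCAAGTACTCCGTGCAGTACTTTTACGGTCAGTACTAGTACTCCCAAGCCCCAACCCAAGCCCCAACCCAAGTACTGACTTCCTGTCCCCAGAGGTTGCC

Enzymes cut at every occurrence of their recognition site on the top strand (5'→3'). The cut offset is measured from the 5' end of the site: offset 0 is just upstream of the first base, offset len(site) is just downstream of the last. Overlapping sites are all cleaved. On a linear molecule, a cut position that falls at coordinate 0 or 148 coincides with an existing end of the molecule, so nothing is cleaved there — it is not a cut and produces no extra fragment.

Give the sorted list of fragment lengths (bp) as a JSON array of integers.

[4,4,5,5,5,5,5,5,5,6,7,7,8,11,11,12,12,15,16]

Site scan:
  VbrI (AGTACT, off=3): starts [16, 33, 41, 51, 63, 78, 84, 118] → cuts [19, 36, 44, 54, 66, 81, 87, 121]
  RvuI (CCCA, off=2): starts [2, 6, 22, 47, 90, 97, 102, 109, 114, 135] → cuts [4, 8, 24, 49, 92, 99, 104, 111, 116, 137]

Pooled cuts: [4, 8, 19, 24, 36, 44, 49, 54, 66, 81, 87, 92, 99, 104, 111, 116, 121, 137]

Fragment lengths:
  [0,4): 4 bp
  [4,8): 4 bp
  [8,19): 11 bp
  [19,24): 5 bp
  [24,36): 12 bp
  [36,44): 8 bp
  [44,49): 5 bp
  [49,54): 5 bp
  [54,66): 12 bp
  [66,81): 15 bp
  [81,87): 6 bp
  [87,92): 5 bp
  [92,99): 7 bp
  [99,104): 5 bp
  [104,111): 7 bp
  [111,116): 5 bp
  [116,121): 5 bp
  [121,137): 16 bp
  [137,148): 11 bp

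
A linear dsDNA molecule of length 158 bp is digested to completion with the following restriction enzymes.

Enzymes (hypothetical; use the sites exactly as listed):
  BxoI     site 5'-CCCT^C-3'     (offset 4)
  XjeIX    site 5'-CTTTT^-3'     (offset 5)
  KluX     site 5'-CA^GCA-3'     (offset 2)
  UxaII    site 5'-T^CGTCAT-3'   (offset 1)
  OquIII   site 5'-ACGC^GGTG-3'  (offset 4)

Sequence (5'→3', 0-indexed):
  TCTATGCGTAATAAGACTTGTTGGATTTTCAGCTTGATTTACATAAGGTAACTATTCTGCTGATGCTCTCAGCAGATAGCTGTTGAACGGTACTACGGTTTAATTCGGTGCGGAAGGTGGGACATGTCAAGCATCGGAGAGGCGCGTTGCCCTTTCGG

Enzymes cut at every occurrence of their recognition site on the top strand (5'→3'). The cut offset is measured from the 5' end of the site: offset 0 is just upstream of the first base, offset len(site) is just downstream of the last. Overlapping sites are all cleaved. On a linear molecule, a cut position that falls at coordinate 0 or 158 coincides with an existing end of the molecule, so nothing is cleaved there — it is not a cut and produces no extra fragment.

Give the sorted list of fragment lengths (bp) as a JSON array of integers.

[71,87]

Scan for sites:
  BxoI (CCCTC, off=4): no sites
  XjeIX (CTTTT, off=5): no sites
  KluX (CAGCA, off=2): starts [69] → cuts [71]
  UxaII (TCGTCAT, off=1): no sites
  OquIII (ACGCGGTG, off=4): no sites

Pooled cuts: [71]

Fragment lengths:
  [0,71): 71 bp
  [71,158): 87 bp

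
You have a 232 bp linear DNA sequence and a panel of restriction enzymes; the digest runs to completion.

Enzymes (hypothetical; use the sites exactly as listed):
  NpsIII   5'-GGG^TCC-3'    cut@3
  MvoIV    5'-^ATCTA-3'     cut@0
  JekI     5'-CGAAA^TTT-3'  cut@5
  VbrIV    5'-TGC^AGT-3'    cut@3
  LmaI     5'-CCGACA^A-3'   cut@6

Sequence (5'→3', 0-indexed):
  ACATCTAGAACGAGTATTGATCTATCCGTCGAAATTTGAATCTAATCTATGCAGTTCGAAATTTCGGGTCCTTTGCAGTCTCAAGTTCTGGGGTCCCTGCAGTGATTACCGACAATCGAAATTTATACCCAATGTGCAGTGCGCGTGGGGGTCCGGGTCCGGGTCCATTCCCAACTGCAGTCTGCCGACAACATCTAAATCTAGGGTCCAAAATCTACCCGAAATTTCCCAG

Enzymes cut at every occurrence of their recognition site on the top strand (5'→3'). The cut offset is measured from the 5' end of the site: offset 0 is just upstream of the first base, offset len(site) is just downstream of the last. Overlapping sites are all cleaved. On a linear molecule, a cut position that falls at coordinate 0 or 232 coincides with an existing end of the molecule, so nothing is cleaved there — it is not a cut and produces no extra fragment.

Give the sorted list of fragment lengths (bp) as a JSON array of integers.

Per-enzyme occurrences:
  NpsIII (GGGTCC, off=3): starts [65, 90, 148, 154, 160, 203] → cuts [68, 93, 151, 157, 163, 206]
  MvoIV (ATCTA, off=0): starts [2, 19, 39, 44, 192, 198, 212] → cuts [2, 19, 39, 44, 192, 198, 212]
  JekI (CGAAATTT, off=5): starts [29, 56, 116, 219] → cuts [34, 61, 121, 224]
  VbrIV (TGCAGT, off=3): starts [49, 73, 97, 134, 175] → cuts [52, 76, 100, 137, 178]
  LmaI (CCGACAA, off=6): starts [108, 184] → cuts [114, 190]

Pooled cuts: [2, 19, 34, 39, 44, 52, 61, 68, 76, 93, 100, 114, 121, 137, 151, 157, 163, 178, 190, 192, 198, 206, 212, 224]

Fragments:
  [0,2): 2 bp
  [2,19): 17 bp
  [19,34): 15 bp
  [34,39): 5 bp
  [39,44): 5 bp
  [44,52): 8 bp
  [52,61): 9 bp
  [61,68): 7 bp
  [68,76): 8 bp
  [76,93): 17 bp
  [93,100): 7 bp
  [100,114): 14 bp
  [114,121): 7 bp
  [121,137): 16 bp
  [137,151): 14 bp
  [151,157): 6 bp
  [157,163): 6 bp
  [163,178): 15 bp
  [178,190): 12 bp
  [190,192): 2 bp
  [192,198): 6 bp
  [198,206): 8 bp
  [206,212): 6 bp
  [212,224): 12 bp
  [224,232): 8 bp

[2,2,5,5,6,6,6,6,7,7,7,8,8,8,8,9,12,12,14,14,15,15,16,17,17]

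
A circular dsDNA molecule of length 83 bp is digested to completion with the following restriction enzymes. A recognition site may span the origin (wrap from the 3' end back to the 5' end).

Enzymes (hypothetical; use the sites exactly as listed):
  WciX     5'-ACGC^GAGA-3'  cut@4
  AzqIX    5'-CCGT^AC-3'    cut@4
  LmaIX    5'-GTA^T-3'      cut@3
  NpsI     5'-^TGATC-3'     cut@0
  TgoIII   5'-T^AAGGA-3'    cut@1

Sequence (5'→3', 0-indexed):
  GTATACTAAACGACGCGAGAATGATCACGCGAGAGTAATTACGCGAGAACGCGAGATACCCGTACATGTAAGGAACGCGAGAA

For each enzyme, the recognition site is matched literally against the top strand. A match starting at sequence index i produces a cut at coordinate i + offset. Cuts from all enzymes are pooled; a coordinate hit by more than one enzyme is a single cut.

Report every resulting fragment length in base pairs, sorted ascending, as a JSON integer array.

[5,6,8,8,9,9,11,13,14]

Scan for sites:
  WciX (ACGCGAGA, off=4): starts [12, 26, 40, 48, 74] → cuts [16, 30, 44, 52, 78]
  AzqIX (CCGTAC, off=4): starts [59] → cuts [63]
  LmaIX (GTAT, off=3): starts [0] → cuts [3]
  NpsI (TGATC, off=0): starts [21] → cuts [21]
  TgoIII (TAAGGA, off=1): starts [68] → cuts [69]

All cut coordinates (distinct, sorted): [3, 16, 21, 30, 44, 52, 63, 69, 78]

Fragment lengths:
  3→16: 13 bp
  16→21: 5 bp
  21→30: 9 bp
  30→44: 14 bp
  44→52: 8 bp
  52→63: 11 bp
  63→69: 6 bp
  69→78: 9 bp
  78→3 (wrap): 83-78+3 = 8 bp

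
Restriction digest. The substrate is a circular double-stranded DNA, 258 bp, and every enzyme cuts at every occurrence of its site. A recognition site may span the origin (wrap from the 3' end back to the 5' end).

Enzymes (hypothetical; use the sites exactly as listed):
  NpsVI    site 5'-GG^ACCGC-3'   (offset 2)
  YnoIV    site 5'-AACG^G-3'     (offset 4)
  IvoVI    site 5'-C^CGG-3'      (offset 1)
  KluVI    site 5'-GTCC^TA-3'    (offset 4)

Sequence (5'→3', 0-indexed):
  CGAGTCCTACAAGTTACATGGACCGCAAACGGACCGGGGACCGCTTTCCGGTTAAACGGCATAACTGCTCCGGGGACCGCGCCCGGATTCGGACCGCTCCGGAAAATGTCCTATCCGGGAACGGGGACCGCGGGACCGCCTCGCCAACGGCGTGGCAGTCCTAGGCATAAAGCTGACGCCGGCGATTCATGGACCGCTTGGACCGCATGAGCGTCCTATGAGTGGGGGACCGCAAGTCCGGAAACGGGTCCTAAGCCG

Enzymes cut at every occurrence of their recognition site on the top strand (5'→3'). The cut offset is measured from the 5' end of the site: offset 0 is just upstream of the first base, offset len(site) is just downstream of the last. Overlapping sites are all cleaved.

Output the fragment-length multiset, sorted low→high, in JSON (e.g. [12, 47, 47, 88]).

Per-enzyme occurrences:
  NpsVI (GGACCGC, off=2): starts [19, 37, 73, 90, 124, 132, 190, 199, 226] → cuts [21, 39, 75, 92, 126, 134, 192, 201, 228]
  YnoIV (AACGG, off=4): starts [27, 54, 119, 145, 242] → cuts [31, 58, 123, 149, 246]
  IvoVI (CCGG, off=1): starts [33, 47, 69, 82, 98, 114, 178, 237] → cuts [34, 48, 70, 83, 99, 115, 179, 238]
  KluVI (GTCCTA, off=4): starts [3, 107, 157, 212, 247] → cuts [7, 111, 161, 216, 251]

All cut coordinates (distinct, sorted): [7, 21, 31, 34, 39, 48, 58, 70, 75, 83, 92, 99, 111, 115, 123, 126, 134, 149, 161, 179, 192, 201, 216, 228, 238, 246, 251]

Fragments:
  7→21: 14 bp
  21→31: 10 bp
  31→34: 3 bp
  34→39: 5 bp
  39→48: 9 bp
  48→58: 10 bp
  58→70: 12 bp
  70→75: 5 bp
  75→83: 8 bp
  83→92: 9 bp
  92→99: 7 bp
  99→111: 12 bp
  111→115: 4 bp
  115→123: 8 bp
  123→126: 3 bp
  126→134: 8 bp
  134→149: 15 bp
  149→161: 12 bp
  161→179: 18 bp
  179→192: 13 bp
  192→201: 9 bp
  201→216: 15 bp
  216→228: 12 bp
  228→238: 10 bp
  238→246: 8 bp
  246→251: 5 bp
  251→7 (wrap): 258-251+7 = 14 bp

[3,3,4,5,5,5,7,8,8,8,8,9,9,9,10,10,10,12,12,12,12,13,14,14,15,15,18]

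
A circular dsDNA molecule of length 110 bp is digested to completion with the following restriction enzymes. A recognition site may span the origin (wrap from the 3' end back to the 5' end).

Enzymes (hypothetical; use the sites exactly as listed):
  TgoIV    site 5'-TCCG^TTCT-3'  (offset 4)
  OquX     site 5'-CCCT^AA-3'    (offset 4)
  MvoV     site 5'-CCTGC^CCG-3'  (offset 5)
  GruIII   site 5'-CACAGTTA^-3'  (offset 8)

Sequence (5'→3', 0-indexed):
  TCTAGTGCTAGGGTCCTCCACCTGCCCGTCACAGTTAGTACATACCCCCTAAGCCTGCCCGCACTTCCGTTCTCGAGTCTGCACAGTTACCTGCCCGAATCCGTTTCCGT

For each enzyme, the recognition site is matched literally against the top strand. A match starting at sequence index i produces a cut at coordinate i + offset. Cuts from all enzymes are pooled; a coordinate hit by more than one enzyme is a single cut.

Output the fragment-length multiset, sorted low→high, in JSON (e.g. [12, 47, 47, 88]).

[5,8,11,12,13,15,20,26]

Scan for sites:
  TgoIV TCCGTTCT/4: at [65, 105] ⇒ [69, 109]
  OquX CCCTAA/4: at [46] ⇒ [50]
  MvoV CCTGCCCG/5: at [20, 53, 89] ⇒ [25, 58, 94]
  GruIII CACAGTTA/8: at [29, 81] ⇒ [37, 89]

All cut coordinates (distinct, sorted): [25, 37, 50, 58, 69, 89, 94, 109]

Fragment lengths:
  25→37: 12 bp
  37→50: 13 bp
  50→58: 8 bp
  58→69: 11 bp
  69→89: 20 bp
  89→94: 5 bp
  94→109: 15 bp
  109→25 (wrap): 110-109+25 = 26 bp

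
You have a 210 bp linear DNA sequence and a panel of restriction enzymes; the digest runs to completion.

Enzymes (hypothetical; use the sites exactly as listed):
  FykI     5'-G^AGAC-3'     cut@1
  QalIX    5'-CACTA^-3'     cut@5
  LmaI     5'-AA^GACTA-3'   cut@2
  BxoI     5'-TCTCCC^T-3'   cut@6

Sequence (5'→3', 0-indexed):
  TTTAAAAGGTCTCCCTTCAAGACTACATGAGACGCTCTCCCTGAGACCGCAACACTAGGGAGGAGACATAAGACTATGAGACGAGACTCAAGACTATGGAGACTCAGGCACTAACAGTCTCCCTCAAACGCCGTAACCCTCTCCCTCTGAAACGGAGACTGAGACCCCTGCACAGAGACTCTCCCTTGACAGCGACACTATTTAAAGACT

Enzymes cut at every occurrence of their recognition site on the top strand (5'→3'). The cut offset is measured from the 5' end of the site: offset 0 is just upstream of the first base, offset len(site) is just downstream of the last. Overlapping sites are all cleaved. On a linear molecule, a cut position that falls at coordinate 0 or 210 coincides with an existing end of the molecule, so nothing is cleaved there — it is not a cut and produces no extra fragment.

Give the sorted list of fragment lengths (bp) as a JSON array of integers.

[2,5,5,6,6,7,8,8,8,9,10,10,10,10,12,14,14,14,15,15,22]

Per-enzyme occurrences:
  FykI GAGAC/1: at [28, 42, 62, 77, 82, 98, 154, 160, 174] ⇒ [29, 43, 63, 78, 83, 99, 155, 161, 175]
  QalIX CACTA/5: at [52, 108, 195] ⇒ [57, 113, 200]
  LmaI AAGACTA/2: at [18, 69, 89] ⇒ [20, 71, 91]
  BxoI TCTCCCT/6: at [9, 35, 117, 139, 179] ⇒ [15, 41, 123, 145, 185]

Pooled cuts: [15, 20, 29, 41, 43, 57, 63, 71, 78, 83, 91, 99, 113, 123, 145, 155, 161, 175, 185, 200]

Fragment lengths:
  [0,15): 15 bp
  [15,20): 5 bp
  [20,29): 9 bp
  [29,41): 12 bp
  [41,43): 2 bp
  [43,57): 14 bp
  [57,63): 6 bp
  [63,71): 8 bp
  [71,78): 7 bp
  [78,83): 5 bp
  [83,91): 8 bp
  [91,99): 8 bp
  [99,113): 14 bp
  [113,123): 10 bp
  [123,145): 22 bp
  [145,155): 10 bp
  [155,161): 6 bp
  [161,175): 14 bp
  [175,185): 10 bp
  [185,200): 15 bp
  [200,210): 10 bp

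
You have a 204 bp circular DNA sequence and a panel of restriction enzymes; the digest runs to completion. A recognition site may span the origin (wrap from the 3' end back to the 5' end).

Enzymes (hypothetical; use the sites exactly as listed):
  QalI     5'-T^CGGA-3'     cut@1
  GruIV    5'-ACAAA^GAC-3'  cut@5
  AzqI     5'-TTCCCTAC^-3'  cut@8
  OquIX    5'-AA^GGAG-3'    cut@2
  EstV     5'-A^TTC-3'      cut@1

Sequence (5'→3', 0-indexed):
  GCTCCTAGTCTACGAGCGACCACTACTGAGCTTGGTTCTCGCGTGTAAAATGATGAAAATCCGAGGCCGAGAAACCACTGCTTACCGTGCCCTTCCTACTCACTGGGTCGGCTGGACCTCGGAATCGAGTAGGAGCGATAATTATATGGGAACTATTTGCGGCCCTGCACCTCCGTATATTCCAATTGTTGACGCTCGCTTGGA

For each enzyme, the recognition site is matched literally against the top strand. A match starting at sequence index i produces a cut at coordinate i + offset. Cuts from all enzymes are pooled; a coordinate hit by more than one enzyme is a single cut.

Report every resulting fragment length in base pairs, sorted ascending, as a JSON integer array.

[60,144]

Site scan:
  QalI TCGGA/1: at [118] ⇒ [119]
  GruIV (ACAAAGAC, off=5): no sites
  AzqI (TTCCCTAC, off=8): no sites
  OquIX (AAGGAG, off=2): no sites
  EstV ATTC/1: at [178] ⇒ [179]

All cut coordinates (distinct, sorted): [119, 179]

Fragment lengths:
  119→179: 60 bp
  179→119 (wrap): 204-179+119 = 144 bp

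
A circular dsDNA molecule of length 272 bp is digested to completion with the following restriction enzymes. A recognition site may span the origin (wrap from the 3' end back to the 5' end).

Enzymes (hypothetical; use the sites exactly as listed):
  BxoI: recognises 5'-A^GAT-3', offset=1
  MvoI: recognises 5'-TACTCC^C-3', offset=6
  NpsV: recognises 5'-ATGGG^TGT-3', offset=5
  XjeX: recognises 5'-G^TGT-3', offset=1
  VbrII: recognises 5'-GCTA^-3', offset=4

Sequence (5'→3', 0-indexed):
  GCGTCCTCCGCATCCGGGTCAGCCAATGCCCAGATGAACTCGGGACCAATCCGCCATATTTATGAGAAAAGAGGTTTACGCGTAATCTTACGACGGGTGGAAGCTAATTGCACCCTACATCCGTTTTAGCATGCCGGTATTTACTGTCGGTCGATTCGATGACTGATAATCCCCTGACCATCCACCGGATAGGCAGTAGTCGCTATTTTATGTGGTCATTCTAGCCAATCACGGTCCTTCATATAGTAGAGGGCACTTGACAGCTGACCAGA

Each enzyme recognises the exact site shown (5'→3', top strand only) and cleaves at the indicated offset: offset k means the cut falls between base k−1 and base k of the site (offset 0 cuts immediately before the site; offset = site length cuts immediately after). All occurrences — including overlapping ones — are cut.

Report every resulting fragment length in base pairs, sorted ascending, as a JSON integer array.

Per-enzyme occurrences:
  BxoI AGAT/1: at [31] ⇒ [32]
  MvoI (TACTCCC, off=6): no sites
  NpsV (ATGGGTGT, off=5): no sites
  XjeX (GTGT, off=1): no sites
  VbrII GCTA/4: at [102, 201] ⇒ [106, 205]

All cut coordinates (distinct, sorted): [32, 106, 205]

Fragment lengths:
  32→106: 74 bp
  106→205: 99 bp
  205→32 (wrap): 272-205+32 = 99 bp

[74,99,99]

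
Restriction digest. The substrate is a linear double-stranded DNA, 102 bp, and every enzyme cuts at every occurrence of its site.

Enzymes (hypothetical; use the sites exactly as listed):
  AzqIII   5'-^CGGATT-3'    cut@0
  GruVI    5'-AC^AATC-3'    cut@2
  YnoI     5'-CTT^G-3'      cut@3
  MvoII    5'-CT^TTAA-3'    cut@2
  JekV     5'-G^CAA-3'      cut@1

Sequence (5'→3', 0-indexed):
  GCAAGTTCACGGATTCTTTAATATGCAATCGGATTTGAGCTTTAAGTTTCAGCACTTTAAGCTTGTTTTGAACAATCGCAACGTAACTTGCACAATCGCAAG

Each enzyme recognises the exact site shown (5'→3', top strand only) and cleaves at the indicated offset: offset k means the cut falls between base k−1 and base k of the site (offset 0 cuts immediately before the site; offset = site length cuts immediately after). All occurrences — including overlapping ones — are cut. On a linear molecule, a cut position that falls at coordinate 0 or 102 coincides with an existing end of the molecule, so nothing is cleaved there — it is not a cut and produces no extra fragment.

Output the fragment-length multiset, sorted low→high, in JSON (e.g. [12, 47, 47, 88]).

[1,4,4,4,5,5,8,8,8,8,9,11,12,15]

Per-enzyme occurrences:
  AzqIII (CGGATT, off=0): starts [9, 29] → cuts [9, 29]
  GruVI (ACAATC, off=2): starts [71, 91] → cuts [73, 93]
  YnoI (CTTG, off=3): starts [61, 86] → cuts [64, 89]
  MvoII (CTTTAA, off=2): starts [15, 39, 54] → cuts [17, 41, 56]
  JekV (GCAA, off=1): starts [0, 24, 77, 97] → cuts [1, 25, 78, 98]

Pooled cuts: [1, 9, 17, 25, 29, 41, 56, 64, 73, 78, 89, 93, 98]

Fragments:
  [0,1): 1 bp
  [1,9): 8 bp
  [9,17): 8 bp
  [17,25): 8 bp
  [25,29): 4 bp
  [29,41): 12 bp
  [41,56): 15 bp
  [56,64): 8 bp
  [64,73): 9 bp
  [73,78): 5 bp
  [78,89): 11 bp
  [89,93): 4 bp
  [93,98): 5 bp
  [98,102): 4 bp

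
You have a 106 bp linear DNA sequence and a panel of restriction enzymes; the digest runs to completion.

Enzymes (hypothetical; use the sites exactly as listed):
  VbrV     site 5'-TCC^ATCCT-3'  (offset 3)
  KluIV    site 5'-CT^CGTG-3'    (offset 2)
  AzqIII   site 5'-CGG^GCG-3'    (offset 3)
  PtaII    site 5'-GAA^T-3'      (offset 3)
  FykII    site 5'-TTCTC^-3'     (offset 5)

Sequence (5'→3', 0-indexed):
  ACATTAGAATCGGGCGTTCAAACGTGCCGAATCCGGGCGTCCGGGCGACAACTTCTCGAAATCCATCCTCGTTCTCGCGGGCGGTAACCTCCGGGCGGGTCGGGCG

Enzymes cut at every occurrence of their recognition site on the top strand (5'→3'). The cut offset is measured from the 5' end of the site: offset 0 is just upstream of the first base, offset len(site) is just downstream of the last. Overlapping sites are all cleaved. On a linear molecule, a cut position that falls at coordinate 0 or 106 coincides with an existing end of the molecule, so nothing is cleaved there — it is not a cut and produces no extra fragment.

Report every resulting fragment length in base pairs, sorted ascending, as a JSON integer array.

[3,4,4,5,7,8,9,9,12,13,14,18]

Site scan:
  VbrV (TCCATCCT, off=3): starts [61] → cuts [64]
  KluIV (CTCGTG, off=2): no sites
  AzqIII (CGGGCG, off=3): starts [10, 33, 41, 77, 91, 100] → cuts [13, 36, 44, 80, 94, 103]
  PtaII (GAAT, off=3): starts [6, 28] → cuts [9, 31]
  FykII (TTCTC, off=5): starts [52, 71] → cuts [57, 76]

All cut coordinates (distinct, sorted): [9, 13, 31, 36, 44, 57, 64, 76, 80, 94, 103]

Fragments:
  [0,9): 9 bp
  [9,13): 4 bp
  [13,31): 18 bp
  [31,36): 5 bp
  [36,44): 8 bp
  [44,57): 13 bp
  [57,64): 7 bp
  [64,76): 12 bp
  [76,80): 4 bp
  [80,94): 14 bp
  [94,103): 9 bp
  [103,106): 3 bp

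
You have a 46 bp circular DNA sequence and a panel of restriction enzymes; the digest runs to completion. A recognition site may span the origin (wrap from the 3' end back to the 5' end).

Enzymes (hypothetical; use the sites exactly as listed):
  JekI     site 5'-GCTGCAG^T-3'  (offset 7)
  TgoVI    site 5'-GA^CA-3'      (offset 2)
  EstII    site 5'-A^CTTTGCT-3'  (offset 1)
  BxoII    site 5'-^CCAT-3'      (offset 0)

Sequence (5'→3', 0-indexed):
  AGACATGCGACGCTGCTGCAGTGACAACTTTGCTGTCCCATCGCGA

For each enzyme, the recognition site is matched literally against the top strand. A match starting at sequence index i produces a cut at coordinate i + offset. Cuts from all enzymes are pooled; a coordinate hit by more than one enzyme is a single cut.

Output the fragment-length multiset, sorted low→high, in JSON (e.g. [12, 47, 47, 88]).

[3,3,10,12,18]

Per-enzyme occurrences:
  JekI GCTGCAGT/7: at [14] ⇒ [21]
  TgoVI GACA/2: at [1, 22] ⇒ [3, 24]
  EstII ACTTTGCT/1: at [26] ⇒ [27]
  BxoII CCAT/0: at [37] ⇒ [37]

All cut coordinates (distinct, sorted): [3, 21, 24, 27, 37]

Fragments:
  3→21: 18 bp
  21→24: 3 bp
  24→27: 3 bp
  27→37: 10 bp
  37→3 (wrap): 46-37+3 = 12 bp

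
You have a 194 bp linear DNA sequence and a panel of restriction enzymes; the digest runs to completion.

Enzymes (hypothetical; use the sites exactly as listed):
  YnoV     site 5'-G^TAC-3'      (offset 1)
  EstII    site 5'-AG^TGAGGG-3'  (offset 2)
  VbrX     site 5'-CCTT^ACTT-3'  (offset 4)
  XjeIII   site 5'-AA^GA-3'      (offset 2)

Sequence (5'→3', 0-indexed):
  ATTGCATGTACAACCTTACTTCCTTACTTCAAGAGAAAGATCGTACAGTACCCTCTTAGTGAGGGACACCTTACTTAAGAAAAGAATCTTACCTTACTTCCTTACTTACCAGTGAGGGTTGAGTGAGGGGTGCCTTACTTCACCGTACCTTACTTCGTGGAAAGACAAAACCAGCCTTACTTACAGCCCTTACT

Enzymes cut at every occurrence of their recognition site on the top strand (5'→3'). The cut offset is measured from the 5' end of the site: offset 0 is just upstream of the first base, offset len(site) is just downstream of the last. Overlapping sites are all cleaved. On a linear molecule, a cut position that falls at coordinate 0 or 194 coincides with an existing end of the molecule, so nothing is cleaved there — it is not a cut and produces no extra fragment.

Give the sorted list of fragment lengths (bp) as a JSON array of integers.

[5,5,5,6,6,6,7,8,8,8,9,9,9,11,11,12,12,13,13,15,16]

Per-enzyme occurrences:
  YnoV GTAC/1: at [7, 42, 47, 144] ⇒ [8, 43, 48, 145]
  EstII AGTGAGGG/2: at [57, 110, 121] ⇒ [59, 112, 123]
  VbrX CCTTACTT/4: at [13, 21, 68, 91, 99, 132, 147, 174] ⇒ [17, 25, 72, 95, 103, 136, 151, 178]
  XjeIII AAGA/2: at [30, 36, 76, 81, 161] ⇒ [32, 38, 78, 83, 163]

All cut coordinates (distinct, sorted): [8, 17, 25, 32, 38, 43, 48, 59, 72, 78, 83, 95, 103, 112, 123, 136, 145, 151, 163, 178]

Fragments:
  [0,8): 8 bp
  [8,17): 9 bp
  [17,25): 8 bp
  [25,32): 7 bp
  [32,38): 6 bp
  [38,43): 5 bp
  [43,48): 5 bp
  [48,59): 11 bp
  [59,72): 13 bp
  [72,78): 6 bp
  [78,83): 5 bp
  [83,95): 12 bp
  [95,103): 8 bp
  [103,112): 9 bp
  [112,123): 11 bp
  [123,136): 13 bp
  [136,145): 9 bp
  [145,151): 6 bp
  [151,163): 12 bp
  [163,178): 15 bp
  [178,194): 16 bp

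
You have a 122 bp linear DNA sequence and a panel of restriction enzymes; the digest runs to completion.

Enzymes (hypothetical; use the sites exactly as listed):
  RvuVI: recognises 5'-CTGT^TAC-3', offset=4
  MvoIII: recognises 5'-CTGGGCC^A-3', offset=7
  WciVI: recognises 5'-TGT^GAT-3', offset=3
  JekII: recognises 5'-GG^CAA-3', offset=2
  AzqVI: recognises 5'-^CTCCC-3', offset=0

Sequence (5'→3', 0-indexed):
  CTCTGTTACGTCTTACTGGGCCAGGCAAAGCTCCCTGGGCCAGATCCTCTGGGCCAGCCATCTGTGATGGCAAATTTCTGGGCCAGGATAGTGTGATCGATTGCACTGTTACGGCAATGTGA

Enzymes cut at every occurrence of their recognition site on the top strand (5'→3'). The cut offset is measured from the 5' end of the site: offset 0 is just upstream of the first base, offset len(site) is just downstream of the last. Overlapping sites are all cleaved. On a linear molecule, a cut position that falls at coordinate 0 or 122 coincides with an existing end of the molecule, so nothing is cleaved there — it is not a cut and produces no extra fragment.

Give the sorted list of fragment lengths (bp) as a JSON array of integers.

[3,5,5,5,6,8,10,10,11,14,14,15,16]

Scan for sites:
  RvuVI (CTGTTAC, off=4): starts [2, 105] → cuts [6, 109]
  MvoIII (CTGGGCCA, off=7): starts [15, 34, 48, 77] → cuts [22, 41, 55, 84]
  WciVI (TGTGAT, off=3): starts [62, 91] → cuts [65, 94]
  JekII (GGCAA, off=2): starts [23, 68, 112] → cuts [25, 70, 114]
  AzqVI (CTCCC, off=0): starts [30] → cuts [30]

Pooled cuts: [6, 22, 25, 30, 41, 55, 65, 70, 84, 94, 109, 114]

Fragment lengths:
  [0,6): 6 bp
  [6,22): 16 bp
  [22,25): 3 bp
  [25,30): 5 bp
  [30,41): 11 bp
  [41,55): 14 bp
  [55,65): 10 bp
  [65,70): 5 bp
  [70,84): 14 bp
  [84,94): 10 bp
  [94,109): 15 bp
  [109,114): 5 bp
  [114,122): 8 bp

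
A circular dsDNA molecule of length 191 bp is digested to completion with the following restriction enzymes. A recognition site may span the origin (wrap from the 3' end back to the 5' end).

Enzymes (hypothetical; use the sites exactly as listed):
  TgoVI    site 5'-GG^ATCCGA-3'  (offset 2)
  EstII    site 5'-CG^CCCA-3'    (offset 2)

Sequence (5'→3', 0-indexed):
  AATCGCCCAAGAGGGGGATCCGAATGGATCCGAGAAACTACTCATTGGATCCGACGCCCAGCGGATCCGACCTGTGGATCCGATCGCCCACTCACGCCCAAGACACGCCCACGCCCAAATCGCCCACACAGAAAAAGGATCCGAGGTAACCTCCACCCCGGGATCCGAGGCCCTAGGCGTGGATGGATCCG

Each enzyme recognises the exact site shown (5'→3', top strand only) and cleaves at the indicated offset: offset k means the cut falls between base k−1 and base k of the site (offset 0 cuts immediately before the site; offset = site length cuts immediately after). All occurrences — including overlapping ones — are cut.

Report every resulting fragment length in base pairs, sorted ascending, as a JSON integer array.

[6,8,8,9,9,10,10,10,11,12,13,16,21,24,24]

Per-enzyme occurrences:
  TgoVI (GGATCCGA, off=2): starts [15, 25, 46, 62, 75, 136, 160, 184] → cuts [17, 27, 48, 64, 77, 138, 162, 186]
  EstII (CGCCCA, off=2): starts [3, 54, 84, 94, 105, 111, 120] → cuts [5, 56, 86, 96, 107, 113, 122]

Pooled cuts: [5, 17, 27, 48, 56, 64, 77, 86, 96, 107, 113, 122, 138, 162, 186]

Fragments:
  5→17: 12 bp
  17→27: 10 bp
  27→48: 21 bp
  48→56: 8 bp
  56→64: 8 bp
  64→77: 13 bp
  77→86: 9 bp
  86→96: 10 bp
  96→107: 11 bp
  107→113: 6 bp
  113→122: 9 bp
  122→138: 16 bp
  138→162: 24 bp
  162→186: 24 bp
  186→5 (wrap): 191-186+5 = 10 bp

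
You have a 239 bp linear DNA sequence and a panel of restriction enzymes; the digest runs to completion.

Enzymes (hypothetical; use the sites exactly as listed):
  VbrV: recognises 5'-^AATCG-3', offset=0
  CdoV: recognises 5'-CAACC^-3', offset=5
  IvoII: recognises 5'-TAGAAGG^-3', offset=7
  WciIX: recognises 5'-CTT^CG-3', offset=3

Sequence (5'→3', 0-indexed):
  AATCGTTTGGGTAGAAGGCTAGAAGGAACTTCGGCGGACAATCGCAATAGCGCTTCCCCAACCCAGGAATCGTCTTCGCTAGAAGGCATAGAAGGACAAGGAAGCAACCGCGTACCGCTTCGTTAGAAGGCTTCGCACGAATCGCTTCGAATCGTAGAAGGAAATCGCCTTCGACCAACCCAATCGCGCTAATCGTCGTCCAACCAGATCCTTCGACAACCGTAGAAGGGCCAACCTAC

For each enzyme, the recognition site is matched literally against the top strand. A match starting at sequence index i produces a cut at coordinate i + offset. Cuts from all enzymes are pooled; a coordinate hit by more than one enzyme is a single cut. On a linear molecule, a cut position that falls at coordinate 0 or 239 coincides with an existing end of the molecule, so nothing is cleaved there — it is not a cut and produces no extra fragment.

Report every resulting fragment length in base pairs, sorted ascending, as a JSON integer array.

[1,1,2,3,3,4,5,6,7,8,8,8,8,8,8,9,9,9,9,9,10,10,11,12,14,15,18,24]

Scan for sites:
  VbrV AATCG/0: at [0, 39, 67, 139, 149, 162, 181, 190] ⇒ [39, 67, 139, 149, 162, 181, 190] (position 0 is a terminus of the linear molecule — no cut)
  CdoV CAACC/5: at [58, 104, 175, 200, 216, 231] ⇒ [63, 109, 180, 205, 221, 236]
  IvoII TAGAAGG/7: at [11, 19, 79, 88, 123, 154, 222] ⇒ [18, 26, 86, 95, 130, 161, 229]
  WciIX CTTCG/3: at [28, 73, 117, 130, 144, 168, 210] ⇒ [31, 76, 120, 133, 147, 171, 213]

All cut coordinates (distinct, sorted): [18, 26, 31, 39, 63, 67, 76, 86, 95, 109, 120, 130, 133, 139, 147, 149, 161, 162, 171, 180, 181, 190, 205, 213, 221, 229, 236]

Fragments:
  [0,18): 18 bp
  [18,26): 8 bp
  [26,31): 5 bp
  [31,39): 8 bp
  [39,63): 24 bp
  [63,67): 4 bp
  [67,76): 9 bp
  [76,86): 10 bp
  [86,95): 9 bp
  [95,109): 14 bp
  [109,120): 11 bp
  [120,130): 10 bp
  [130,133): 3 bp
  [133,139): 6 bp
  [139,147): 8 bp
  [147,149): 2 bp
  [149,161): 12 bp
  [161,162): 1 bp
  [162,171): 9 bp
  [171,180): 9 bp
  [180,181): 1 bp
  [181,190): 9 bp
  [190,205): 15 bp
  [205,213): 8 bp
  [213,221): 8 bp
  [221,229): 8 bp
  [229,236): 7 bp
  [236,239): 3 bp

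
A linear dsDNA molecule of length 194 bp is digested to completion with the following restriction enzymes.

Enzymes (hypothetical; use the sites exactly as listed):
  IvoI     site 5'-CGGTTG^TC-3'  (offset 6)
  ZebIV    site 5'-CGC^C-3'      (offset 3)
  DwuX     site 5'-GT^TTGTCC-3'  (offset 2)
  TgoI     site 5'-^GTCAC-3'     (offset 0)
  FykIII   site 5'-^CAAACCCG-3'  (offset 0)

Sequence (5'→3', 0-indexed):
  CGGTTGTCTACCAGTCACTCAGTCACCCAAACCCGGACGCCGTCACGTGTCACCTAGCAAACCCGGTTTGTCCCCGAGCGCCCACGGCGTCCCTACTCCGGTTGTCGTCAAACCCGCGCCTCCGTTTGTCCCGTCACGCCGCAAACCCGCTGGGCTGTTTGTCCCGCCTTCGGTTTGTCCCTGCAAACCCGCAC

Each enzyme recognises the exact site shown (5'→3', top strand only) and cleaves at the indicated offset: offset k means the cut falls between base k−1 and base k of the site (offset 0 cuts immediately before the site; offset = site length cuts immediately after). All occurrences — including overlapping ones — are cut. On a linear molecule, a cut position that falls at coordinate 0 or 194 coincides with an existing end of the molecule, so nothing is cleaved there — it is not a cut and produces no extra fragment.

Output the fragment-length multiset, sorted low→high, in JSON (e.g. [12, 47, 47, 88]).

Scan for sites:
  IvoI (CGGTTGTC, off=6): starts [0, 98] → cuts [6, 104]
  ZebIV (CGCC, off=3): starts [37, 78, 116, 136, 164] → cuts [40, 81, 119, 139, 167]
  DwuX (GTTTGTCC, off=2): starts [65, 123, 156, 172] → cuts [67, 125, 158, 174]
  TgoI (GTCAC, off=0): starts [13, 21, 41, 48, 132] → cuts [13, 21, 41, 48, 132]
  FykIII (CAAACCCG, off=0): starts [27, 57, 108, 141, 183] → cuts [27, 57, 108, 141, 183]

Pooled cuts: [6, 13, 21, 27, 40, 41, 48, 57, 67, 81, 104, 108, 119, 125, 132, 139, 141, 158, 167, 174, 183]

Fragments:
  [0,6): 6 bp
  [6,13): 7 bp
  [13,21): 8 bp
  [21,27): 6 bp
  [27,40): 13 bp
  [40,41): 1 bp
  [41,48): 7 bp
  [48,57): 9 bp
  [57,67): 10 bp
  [67,81): 14 bp
  [81,104): 23 bp
  [104,108): 4 bp
  [108,119): 11 bp
  [119,125): 6 bp
  [125,132): 7 bp
  [132,139): 7 bp
  [139,141): 2 bp
  [141,158): 17 bp
  [158,167): 9 bp
  [167,174): 7 bp
  [174,183): 9 bp
  [183,194): 11 bp

[1,2,4,6,6,6,7,7,7,7,7,8,9,9,9,10,11,11,13,14,17,23]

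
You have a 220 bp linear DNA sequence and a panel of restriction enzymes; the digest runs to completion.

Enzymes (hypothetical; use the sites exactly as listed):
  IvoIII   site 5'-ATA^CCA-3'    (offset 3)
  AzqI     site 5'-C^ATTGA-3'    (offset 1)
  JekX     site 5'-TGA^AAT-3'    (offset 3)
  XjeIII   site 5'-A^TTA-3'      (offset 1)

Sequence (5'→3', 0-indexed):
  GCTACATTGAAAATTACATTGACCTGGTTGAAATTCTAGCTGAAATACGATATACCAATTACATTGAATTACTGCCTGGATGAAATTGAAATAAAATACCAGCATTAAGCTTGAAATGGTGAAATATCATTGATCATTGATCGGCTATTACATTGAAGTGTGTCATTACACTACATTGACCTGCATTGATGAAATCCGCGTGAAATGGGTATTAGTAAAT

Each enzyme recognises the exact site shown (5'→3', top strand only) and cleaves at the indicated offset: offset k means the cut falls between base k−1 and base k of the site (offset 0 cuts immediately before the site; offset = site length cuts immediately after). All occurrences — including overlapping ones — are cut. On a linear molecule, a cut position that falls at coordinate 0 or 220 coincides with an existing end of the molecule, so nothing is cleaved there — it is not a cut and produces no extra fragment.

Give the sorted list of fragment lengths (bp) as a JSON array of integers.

Site scan:
  IvoIII (ATACCA, off=3): starts [51, 95] → cuts [54, 98]
  AzqI (CATTGA, off=1): starts [4, 16, 61, 127, 134, 150, 173, 183] → cuts [5, 17, 62, 128, 135, 151, 174, 184]
  JekX (TGAAAT, off=3): starts [28, 40, 80, 86, 111, 119, 189, 200] → cuts [31, 43, 83, 89, 114, 122, 192, 203]
  XjeIII (ATTA, off=1): starts [12, 57, 67, 103, 146, 164, 210] → cuts [13, 58, 68, 104, 147, 165, 211]

All cut coordinates (distinct, sorted): [5, 13, 17, 31, 43, 54, 58, 62, 68, 83, 89, 98, 104, 114, 122, 128, 135, 147, 151, 165, 174, 184, 192, 203, 211]

Fragments:
  [0,5): 5 bp
  [5,13): 8 bp
  [13,17): 4 bp
  [17,31): 14 bp
  [31,43): 12 bp
  [43,54): 11 bp
  [54,58): 4 bp
  [58,62): 4 bp
  [62,68): 6 bp
  [68,83): 15 bp
  [83,89): 6 bp
  [89,98): 9 bp
  [98,104): 6 bp
  [104,114): 10 bp
  [114,122): 8 bp
  [122,128): 6 bp
  [128,135): 7 bp
  [135,147): 12 bp
  [147,151): 4 bp
  [151,165): 14 bp
  [165,174): 9 bp
  [174,184): 10 bp
  [184,192): 8 bp
  [192,203): 11 bp
  [203,211): 8 bp
  [211,220): 9 bp

[4,4,4,4,5,6,6,6,6,7,8,8,8,8,9,9,9,10,10,11,11,12,12,14,14,15]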